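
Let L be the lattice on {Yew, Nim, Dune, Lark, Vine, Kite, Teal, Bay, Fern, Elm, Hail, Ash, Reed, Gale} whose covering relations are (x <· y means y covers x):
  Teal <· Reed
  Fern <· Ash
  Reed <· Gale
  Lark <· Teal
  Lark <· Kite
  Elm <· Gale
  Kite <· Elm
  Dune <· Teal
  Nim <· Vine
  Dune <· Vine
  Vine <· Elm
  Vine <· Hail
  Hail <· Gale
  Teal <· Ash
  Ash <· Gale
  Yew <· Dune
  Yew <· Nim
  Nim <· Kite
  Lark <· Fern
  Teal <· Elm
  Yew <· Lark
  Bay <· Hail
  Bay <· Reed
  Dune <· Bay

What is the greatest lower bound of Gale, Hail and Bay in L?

Common lower bounds of {Gale, Hail, Bay}: Bay, Dune, Yew.
The greatest among these is Bay.

Bay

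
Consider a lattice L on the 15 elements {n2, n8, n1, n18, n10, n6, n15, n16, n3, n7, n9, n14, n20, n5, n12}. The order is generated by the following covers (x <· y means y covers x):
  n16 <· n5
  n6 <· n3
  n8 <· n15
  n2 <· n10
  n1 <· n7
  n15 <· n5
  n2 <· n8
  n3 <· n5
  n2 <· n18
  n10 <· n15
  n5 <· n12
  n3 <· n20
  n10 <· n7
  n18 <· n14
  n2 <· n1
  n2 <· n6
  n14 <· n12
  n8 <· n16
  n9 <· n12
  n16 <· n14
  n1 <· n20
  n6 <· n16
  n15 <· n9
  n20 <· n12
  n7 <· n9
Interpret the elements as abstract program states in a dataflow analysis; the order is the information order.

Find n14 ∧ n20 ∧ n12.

Common lower bounds of {n14, n20, n12}: n2, n6.
The greatest among these is n6.

n6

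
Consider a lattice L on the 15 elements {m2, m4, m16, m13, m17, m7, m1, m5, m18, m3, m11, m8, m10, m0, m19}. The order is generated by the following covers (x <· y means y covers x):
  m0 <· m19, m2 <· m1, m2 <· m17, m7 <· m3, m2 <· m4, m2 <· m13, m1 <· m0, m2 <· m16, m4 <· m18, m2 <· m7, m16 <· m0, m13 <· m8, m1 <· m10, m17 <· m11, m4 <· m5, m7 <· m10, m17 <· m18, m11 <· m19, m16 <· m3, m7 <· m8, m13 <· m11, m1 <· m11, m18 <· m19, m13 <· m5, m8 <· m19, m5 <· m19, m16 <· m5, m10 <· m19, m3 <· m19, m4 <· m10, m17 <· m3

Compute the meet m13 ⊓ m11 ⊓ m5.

m13

Common lower bounds of {m13, m11, m5}: m13, m2.
The greatest among these is m13.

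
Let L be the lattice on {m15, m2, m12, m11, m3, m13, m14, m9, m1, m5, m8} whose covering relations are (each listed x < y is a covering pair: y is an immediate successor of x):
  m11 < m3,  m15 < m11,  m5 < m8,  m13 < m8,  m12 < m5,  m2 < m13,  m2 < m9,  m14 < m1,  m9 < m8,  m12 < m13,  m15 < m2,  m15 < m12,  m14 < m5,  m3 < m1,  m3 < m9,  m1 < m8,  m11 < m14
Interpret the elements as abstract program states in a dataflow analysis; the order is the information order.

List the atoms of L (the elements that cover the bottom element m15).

The atoms are exactly the elements that cover m15: m11, m12, m2.

m11, m12, m2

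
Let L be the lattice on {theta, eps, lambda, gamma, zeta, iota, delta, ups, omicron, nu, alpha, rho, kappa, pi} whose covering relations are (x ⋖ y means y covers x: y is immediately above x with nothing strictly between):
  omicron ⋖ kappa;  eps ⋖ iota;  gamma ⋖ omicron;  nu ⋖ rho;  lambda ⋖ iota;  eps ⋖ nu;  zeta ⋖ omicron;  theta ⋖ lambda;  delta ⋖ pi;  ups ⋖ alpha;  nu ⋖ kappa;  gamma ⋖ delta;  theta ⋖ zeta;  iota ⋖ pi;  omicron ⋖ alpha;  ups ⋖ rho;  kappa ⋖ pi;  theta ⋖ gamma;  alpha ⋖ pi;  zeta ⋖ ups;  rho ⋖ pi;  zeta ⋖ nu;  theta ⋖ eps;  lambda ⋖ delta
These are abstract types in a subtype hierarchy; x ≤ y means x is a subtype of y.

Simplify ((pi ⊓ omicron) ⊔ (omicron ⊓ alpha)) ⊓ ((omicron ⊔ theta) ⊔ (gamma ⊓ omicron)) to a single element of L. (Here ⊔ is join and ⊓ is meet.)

pi ∧ omicron = omicron
omicron ∧ alpha = omicron
omicron ∨ omicron = omicron
omicron ∨ theta = omicron
gamma ∧ omicron = gamma
omicron ∨ gamma = omicron
omicron ∧ omicron = omicron

omicron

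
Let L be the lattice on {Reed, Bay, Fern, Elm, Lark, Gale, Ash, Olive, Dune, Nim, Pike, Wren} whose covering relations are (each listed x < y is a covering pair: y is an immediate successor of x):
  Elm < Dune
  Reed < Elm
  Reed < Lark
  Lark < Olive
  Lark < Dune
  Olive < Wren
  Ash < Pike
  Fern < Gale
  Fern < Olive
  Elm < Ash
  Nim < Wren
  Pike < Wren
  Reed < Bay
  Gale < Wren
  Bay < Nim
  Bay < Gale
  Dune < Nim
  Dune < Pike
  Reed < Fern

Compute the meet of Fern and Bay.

Common lower bounds of {Fern, Bay}: Reed.
The greatest among these is Reed.

Reed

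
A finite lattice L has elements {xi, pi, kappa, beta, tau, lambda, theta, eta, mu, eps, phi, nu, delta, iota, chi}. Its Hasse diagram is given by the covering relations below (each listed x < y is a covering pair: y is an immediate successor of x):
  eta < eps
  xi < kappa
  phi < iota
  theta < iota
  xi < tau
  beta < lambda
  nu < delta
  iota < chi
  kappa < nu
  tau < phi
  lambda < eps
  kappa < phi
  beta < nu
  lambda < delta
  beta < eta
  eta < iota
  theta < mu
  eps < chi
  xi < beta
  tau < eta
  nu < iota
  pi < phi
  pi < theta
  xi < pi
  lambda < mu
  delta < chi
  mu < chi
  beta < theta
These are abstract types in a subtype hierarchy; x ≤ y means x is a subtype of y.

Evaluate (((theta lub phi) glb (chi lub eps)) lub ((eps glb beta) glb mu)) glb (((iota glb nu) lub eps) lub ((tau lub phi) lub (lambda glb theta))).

theta ∨ phi = iota
chi ∨ eps = chi
iota ∧ chi = iota
eps ∧ beta = beta
beta ∧ mu = beta
iota ∨ beta = iota
iota ∧ nu = nu
nu ∨ eps = chi
tau ∨ phi = phi
lambda ∧ theta = beta
phi ∨ beta = iota
chi ∨ iota = chi
iota ∧ chi = iota

iota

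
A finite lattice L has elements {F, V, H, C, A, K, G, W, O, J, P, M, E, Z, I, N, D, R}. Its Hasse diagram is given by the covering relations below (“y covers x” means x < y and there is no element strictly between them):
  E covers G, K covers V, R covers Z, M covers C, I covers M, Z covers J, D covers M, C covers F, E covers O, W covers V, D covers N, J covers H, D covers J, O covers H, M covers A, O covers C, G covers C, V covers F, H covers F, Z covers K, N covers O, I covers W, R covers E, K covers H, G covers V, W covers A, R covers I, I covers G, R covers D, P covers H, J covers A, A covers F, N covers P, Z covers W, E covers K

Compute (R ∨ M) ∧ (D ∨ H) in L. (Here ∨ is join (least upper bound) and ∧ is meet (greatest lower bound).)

R ∨ M = R
D ∨ H = D
R ∧ D = D

D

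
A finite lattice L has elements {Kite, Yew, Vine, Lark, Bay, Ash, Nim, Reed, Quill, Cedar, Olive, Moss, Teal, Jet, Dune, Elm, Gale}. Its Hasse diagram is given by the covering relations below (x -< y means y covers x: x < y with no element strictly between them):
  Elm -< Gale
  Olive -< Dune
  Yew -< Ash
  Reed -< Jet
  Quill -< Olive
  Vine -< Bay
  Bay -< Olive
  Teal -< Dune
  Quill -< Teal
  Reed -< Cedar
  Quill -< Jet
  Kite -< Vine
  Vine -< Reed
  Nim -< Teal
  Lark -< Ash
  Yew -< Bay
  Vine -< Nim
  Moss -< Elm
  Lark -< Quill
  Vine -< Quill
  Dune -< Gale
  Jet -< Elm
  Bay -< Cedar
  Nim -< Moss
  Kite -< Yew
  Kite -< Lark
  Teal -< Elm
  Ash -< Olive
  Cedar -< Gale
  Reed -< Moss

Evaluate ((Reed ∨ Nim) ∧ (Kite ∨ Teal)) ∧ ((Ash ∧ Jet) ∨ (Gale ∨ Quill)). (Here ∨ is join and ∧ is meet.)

Nim

Reed ∨ Nim = Moss
Kite ∨ Teal = Teal
Moss ∧ Teal = Nim
Ash ∧ Jet = Lark
Gale ∨ Quill = Gale
Lark ∨ Gale = Gale
Nim ∧ Gale = Nim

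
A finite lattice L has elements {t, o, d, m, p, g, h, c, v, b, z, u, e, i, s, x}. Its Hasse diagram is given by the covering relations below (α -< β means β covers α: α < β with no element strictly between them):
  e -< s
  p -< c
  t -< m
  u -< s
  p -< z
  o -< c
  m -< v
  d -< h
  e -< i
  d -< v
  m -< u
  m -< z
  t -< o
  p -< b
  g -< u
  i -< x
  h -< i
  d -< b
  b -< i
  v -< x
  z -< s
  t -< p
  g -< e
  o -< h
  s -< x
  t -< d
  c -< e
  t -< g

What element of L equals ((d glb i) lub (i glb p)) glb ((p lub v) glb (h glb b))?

d

d ∧ i = d
i ∧ p = p
d ∨ p = b
p ∨ v = x
h ∧ b = d
x ∧ d = d
b ∧ d = d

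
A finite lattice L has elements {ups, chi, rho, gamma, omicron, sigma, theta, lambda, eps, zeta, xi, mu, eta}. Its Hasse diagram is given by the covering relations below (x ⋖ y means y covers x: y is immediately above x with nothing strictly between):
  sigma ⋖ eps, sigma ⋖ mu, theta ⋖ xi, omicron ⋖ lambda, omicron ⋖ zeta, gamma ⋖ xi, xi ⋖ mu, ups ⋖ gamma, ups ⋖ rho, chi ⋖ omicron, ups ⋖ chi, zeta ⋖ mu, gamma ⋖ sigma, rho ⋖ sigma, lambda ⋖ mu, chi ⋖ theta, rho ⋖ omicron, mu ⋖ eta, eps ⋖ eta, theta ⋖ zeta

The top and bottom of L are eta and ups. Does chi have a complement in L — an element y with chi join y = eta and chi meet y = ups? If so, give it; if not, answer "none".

eps

Need y with chi ∨ y = eta and chi ∧ y = ups.
Checking each element gives: eps.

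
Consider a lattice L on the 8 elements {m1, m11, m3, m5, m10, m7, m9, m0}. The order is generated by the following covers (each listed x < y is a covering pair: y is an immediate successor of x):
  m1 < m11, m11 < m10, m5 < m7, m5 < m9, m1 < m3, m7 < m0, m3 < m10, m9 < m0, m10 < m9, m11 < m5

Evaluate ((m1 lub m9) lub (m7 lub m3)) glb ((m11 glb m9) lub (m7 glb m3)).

m11

m1 ∨ m9 = m9
m7 ∨ m3 = m0
m9 ∨ m0 = m0
m11 ∧ m9 = m11
m7 ∧ m3 = m1
m11 ∨ m1 = m11
m0 ∧ m11 = m11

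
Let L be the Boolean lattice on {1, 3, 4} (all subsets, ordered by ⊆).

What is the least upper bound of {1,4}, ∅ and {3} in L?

Under ⊆, join is union: {1,4} ∪ ∅ ∪ {3} = {1,3,4}.

{1,3,4}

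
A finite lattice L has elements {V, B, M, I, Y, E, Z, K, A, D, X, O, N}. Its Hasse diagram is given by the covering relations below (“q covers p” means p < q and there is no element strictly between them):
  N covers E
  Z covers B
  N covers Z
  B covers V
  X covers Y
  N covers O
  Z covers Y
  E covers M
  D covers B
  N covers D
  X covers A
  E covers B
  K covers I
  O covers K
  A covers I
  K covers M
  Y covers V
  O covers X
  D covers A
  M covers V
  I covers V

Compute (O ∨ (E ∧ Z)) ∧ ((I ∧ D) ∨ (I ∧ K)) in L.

I

E ∧ Z = B
O ∨ B = N
I ∧ D = I
I ∧ K = I
I ∨ I = I
N ∧ I = I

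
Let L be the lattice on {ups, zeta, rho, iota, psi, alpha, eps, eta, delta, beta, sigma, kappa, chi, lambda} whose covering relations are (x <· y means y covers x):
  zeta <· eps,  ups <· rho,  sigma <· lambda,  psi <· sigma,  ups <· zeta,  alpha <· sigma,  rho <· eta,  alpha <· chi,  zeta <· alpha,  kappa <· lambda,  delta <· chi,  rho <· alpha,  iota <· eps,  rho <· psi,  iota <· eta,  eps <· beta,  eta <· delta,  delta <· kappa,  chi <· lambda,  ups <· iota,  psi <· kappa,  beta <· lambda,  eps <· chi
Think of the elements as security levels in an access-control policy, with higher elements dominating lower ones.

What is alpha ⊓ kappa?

rho

Common lower bounds of {alpha, kappa}: rho, ups.
The greatest among these is rho.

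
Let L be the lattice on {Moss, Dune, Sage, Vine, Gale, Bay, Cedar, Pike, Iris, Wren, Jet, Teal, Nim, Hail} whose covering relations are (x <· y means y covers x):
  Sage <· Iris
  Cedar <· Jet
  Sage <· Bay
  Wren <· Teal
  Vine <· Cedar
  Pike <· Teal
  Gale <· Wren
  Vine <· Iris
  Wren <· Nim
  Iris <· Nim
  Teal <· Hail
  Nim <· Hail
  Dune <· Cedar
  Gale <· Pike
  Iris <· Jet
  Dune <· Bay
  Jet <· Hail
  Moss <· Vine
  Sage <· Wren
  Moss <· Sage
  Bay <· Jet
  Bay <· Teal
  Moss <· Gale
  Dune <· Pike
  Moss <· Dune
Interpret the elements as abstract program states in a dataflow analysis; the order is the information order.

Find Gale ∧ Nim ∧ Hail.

Common lower bounds of {Gale, Nim, Hail}: Gale, Moss.
The greatest among these is Gale.

Gale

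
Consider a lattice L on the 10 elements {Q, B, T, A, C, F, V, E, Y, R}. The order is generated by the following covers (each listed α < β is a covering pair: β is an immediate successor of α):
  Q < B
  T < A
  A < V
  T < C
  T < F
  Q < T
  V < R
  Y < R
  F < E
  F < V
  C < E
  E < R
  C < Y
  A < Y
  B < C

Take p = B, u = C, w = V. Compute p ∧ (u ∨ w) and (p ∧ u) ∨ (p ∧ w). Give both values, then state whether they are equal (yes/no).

u ∨ w = R, so p ∧ (u ∨ w) = B ∧ R = B.
p ∧ u = B and p ∧ w = Q, so (p ∧ u) ∨ (p ∧ w) = B ∨ Q = B.
Equal: yes.

B; B; yes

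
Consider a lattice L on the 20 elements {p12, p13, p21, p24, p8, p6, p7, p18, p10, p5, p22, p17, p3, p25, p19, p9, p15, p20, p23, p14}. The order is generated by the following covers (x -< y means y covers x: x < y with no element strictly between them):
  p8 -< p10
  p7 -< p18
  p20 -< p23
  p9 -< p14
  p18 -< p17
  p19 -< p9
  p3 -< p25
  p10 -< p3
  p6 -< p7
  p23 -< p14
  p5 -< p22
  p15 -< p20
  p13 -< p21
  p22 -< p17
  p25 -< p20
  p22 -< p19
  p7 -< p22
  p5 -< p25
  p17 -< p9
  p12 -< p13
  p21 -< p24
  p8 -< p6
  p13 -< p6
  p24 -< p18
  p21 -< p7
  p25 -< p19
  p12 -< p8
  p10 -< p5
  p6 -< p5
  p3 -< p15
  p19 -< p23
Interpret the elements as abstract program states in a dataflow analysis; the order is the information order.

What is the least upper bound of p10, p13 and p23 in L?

Common upper bounds of {p10, p13, p23}: p14, p23.
The least among these is p23.

p23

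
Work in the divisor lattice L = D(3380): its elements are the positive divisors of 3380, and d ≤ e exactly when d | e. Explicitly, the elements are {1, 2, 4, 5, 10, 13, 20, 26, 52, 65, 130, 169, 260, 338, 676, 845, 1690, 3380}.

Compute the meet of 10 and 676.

Common lower bounds of {10, 676}: 1, 2.
The greatest among these is 2.

2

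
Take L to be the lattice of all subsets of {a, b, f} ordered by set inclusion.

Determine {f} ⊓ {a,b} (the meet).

∅

Under ⊆, meet is intersection: {f} ∩ {a,b} = ∅.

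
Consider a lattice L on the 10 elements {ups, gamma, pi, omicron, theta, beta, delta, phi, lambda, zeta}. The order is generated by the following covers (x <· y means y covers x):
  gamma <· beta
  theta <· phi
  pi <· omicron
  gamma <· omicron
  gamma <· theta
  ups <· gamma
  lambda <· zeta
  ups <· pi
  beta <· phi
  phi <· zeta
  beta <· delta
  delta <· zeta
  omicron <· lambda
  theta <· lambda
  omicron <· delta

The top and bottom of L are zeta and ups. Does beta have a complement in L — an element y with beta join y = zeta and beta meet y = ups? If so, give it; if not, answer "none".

For every candidate y, either beta ∨ y ≠ zeta or beta ∧ y ≠ ups; no complement exists.

none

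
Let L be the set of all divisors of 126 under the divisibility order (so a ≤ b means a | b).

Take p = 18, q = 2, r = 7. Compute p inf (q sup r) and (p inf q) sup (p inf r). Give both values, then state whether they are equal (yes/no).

2; 2; yes

q sup r = 14, so p inf (q sup r) = 18 inf 14 = 2.
p inf q = 2 and p inf r = 1, so (p inf q) sup (p inf r) = 2 sup 1 = 2.
Equal: yes.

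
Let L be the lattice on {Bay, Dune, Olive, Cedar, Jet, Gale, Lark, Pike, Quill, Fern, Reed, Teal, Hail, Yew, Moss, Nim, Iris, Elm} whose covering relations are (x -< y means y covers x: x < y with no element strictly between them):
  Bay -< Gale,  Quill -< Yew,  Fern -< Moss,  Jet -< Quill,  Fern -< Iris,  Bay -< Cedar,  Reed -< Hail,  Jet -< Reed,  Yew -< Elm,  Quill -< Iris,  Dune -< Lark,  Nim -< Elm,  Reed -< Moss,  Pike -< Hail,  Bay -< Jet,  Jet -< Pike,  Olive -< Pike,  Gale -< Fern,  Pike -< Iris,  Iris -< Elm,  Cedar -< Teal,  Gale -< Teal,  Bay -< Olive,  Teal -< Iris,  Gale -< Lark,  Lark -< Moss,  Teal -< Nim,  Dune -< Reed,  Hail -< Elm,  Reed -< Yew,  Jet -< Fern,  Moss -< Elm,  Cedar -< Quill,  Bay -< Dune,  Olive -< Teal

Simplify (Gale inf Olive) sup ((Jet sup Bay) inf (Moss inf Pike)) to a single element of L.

Jet

Gale ∧ Olive = Bay
Jet ∨ Bay = Jet
Moss ∧ Pike = Jet
Jet ∧ Jet = Jet
Bay ∨ Jet = Jet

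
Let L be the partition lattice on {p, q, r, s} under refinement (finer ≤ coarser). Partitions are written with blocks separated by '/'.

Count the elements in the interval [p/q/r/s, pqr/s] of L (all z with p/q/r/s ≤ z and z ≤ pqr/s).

The interval [p/q/r/s, pqr/s] = {p/q/r/s, p/qr/s, pq/r/s, pqr/s, pr/q/s}, which has 5 elements.

5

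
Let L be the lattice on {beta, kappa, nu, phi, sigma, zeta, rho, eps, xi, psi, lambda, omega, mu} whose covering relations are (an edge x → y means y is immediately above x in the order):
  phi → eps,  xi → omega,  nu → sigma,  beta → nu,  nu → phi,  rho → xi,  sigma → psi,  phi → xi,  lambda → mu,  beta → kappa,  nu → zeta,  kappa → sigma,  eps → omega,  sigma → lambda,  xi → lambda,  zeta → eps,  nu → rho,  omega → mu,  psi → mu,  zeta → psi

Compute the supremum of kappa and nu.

Common upper bounds of {kappa, nu}: lambda, mu, psi, sigma.
The least among these is sigma.

sigma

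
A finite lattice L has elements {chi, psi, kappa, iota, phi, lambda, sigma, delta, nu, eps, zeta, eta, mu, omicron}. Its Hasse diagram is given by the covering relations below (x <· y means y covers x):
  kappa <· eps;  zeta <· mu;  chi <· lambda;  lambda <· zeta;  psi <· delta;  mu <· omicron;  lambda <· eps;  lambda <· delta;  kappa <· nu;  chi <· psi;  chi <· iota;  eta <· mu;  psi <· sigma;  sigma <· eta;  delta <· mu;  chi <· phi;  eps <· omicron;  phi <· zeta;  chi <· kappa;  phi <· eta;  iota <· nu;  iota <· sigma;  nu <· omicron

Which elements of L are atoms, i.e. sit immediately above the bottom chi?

iota, kappa, lambda, phi, psi

The atoms are exactly the elements that cover chi: iota, kappa, lambda, phi, psi.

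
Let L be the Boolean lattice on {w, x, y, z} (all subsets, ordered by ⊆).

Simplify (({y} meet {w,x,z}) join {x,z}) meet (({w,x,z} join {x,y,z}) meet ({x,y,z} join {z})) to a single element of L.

{y} ∧ {w,x,z} = {}
{} ∨ {x,z} = {x,z}
{w,x,z} ∨ {x,y,z} = {w,x,y,z}
{x,y,z} ∨ {z} = {x,y,z}
{w,x,y,z} ∧ {x,y,z} = {x,y,z}
{x,z} ∧ {x,y,z} = {x,z}

{x,z}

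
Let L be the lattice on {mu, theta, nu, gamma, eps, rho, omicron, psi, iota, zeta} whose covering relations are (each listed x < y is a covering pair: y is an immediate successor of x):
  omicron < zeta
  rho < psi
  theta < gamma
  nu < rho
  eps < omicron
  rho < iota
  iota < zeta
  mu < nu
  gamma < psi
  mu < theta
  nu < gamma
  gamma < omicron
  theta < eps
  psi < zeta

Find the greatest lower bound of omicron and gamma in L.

gamma

Common lower bounds of {omicron, gamma}: gamma, mu, nu, theta.
The greatest among these is gamma.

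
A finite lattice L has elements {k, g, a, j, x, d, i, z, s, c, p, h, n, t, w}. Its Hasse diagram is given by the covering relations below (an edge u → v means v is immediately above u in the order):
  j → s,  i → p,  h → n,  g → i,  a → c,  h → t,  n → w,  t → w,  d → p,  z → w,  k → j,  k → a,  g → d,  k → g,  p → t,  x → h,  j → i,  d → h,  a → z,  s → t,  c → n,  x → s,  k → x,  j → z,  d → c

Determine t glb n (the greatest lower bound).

h

Common lower bounds of {t, n}: d, g, h, k, x.
The greatest among these is h.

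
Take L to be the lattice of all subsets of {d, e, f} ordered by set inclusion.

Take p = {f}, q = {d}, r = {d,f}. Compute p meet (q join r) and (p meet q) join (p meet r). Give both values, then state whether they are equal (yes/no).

q join r = {d,f}, so p meet (q join r) = {f} meet {d,f} = {f}.
p meet q = ∅ and p meet r = {f}, so (p meet q) join (p meet r) = ∅ join {f} = {f}.
Equal: yes.

{f}; {f}; yes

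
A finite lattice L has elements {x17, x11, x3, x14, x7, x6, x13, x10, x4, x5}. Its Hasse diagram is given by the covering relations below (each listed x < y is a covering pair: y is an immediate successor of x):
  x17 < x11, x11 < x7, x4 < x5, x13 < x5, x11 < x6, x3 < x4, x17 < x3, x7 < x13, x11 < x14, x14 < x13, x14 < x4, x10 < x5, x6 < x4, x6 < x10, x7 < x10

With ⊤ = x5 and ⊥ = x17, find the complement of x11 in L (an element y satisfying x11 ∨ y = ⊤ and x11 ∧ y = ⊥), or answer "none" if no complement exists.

For every candidate y, either x11 ∨ y ≠ x5 or x11 ∧ y ≠ x17; no complement exists.

none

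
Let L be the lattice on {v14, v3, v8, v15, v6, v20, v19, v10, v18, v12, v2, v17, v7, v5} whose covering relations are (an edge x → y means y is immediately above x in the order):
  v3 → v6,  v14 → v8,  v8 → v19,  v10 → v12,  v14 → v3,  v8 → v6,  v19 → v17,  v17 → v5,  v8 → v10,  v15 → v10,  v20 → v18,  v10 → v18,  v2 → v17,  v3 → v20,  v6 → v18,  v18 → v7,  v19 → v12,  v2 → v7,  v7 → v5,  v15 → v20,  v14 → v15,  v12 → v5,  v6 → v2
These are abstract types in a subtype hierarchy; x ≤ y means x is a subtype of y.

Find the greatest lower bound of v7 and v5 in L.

v7

Common lower bounds of {v7, v5}: v10, v14, v15, v18, v2, v20, v3, v6, v7, v8.
The greatest among these is v7.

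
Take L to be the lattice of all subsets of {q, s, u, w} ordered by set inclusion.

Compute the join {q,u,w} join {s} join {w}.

Common upper bounds of {{q,u,w}, {s}, {w}}: {q,s,u,w}.
The least among these is {q,s,u,w}.

{q,s,u,w}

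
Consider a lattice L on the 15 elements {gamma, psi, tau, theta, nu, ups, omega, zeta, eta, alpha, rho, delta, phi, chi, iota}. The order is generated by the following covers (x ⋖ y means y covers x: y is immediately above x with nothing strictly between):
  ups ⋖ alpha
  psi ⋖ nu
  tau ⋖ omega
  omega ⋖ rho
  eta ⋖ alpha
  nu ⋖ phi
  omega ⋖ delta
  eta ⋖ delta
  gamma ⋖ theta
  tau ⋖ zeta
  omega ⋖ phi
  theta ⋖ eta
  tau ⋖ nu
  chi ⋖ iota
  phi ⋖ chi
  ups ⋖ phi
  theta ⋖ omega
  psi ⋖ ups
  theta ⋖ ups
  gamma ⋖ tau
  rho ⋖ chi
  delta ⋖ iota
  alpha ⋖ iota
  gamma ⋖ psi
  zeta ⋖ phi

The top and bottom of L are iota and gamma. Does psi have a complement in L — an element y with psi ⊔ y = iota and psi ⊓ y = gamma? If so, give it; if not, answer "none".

delta

Need y with psi ∨ y = iota and psi ∧ y = gamma.
Checking each element gives: delta.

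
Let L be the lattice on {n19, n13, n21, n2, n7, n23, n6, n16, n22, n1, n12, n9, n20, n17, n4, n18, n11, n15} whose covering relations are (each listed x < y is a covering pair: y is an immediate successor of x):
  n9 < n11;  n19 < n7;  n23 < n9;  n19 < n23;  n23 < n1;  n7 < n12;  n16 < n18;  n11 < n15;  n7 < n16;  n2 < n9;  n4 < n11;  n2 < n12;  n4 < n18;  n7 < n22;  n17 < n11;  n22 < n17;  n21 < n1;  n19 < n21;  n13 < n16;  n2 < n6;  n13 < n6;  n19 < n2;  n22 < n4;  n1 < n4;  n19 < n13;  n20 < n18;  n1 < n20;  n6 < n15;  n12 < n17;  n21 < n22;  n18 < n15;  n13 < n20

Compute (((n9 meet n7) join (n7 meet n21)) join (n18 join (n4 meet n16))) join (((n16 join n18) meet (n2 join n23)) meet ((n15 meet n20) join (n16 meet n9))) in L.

n18

n9 ∧ n7 = n19
n7 ∧ n21 = n19
n19 ∨ n19 = n19
n4 ∧ n16 = n7
n18 ∨ n7 = n18
n19 ∨ n18 = n18
n16 ∨ n18 = n18
n2 ∨ n23 = n9
n18 ∧ n9 = n23
n15 ∧ n20 = n20
n16 ∧ n9 = n19
n20 ∨ n19 = n20
n23 ∧ n20 = n23
n18 ∨ n23 = n18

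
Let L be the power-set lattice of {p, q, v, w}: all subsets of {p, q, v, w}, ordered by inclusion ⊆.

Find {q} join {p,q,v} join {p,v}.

Under ⊆, join is union: {q} ∪ {p,q,v} ∪ {p,v} = {p,q,v}.

{p,q,v}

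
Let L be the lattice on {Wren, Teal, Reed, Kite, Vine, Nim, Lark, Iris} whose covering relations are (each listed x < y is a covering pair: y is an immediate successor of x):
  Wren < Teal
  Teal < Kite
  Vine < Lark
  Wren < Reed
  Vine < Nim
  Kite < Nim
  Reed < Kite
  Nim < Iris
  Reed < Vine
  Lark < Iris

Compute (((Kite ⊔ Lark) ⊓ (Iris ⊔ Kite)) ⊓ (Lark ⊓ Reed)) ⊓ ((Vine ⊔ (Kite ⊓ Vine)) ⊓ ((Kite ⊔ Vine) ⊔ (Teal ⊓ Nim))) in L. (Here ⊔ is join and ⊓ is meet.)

Reed

Kite ∨ Lark = Iris
Iris ∨ Kite = Iris
Iris ∧ Iris = Iris
Lark ∧ Reed = Reed
Iris ∧ Reed = Reed
Kite ∧ Vine = Reed
Vine ∨ Reed = Vine
Kite ∨ Vine = Nim
Teal ∧ Nim = Teal
Nim ∨ Teal = Nim
Vine ∧ Nim = Vine
Reed ∧ Vine = Reed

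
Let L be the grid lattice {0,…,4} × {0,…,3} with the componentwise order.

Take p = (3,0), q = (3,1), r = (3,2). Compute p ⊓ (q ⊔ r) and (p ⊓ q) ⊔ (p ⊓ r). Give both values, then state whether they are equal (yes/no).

q ⊔ r = (3,2), so p ⊓ (q ⊔ r) = (3,0) ⊓ (3,2) = (3,0).
p ⊓ q = (3,0) and p ⊓ r = (3,0), so (p ⊓ q) ⊔ (p ⊓ r) = (3,0) ⊔ (3,0) = (3,0).
Equal: yes.

(3,0); (3,0); yes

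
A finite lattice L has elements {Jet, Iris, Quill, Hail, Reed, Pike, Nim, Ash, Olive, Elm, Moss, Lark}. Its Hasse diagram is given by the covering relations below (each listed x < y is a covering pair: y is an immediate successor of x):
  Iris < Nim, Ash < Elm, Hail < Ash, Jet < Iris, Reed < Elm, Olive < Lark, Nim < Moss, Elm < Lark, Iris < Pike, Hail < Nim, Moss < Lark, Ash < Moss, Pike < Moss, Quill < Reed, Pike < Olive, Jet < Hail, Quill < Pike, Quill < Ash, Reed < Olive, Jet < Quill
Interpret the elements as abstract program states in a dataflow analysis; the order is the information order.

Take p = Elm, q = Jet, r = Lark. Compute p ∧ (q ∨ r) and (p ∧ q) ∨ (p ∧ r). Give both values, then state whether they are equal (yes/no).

q ∨ r = Lark, so p ∧ (q ∨ r) = Elm ∧ Lark = Elm.
p ∧ q = Jet and p ∧ r = Elm, so (p ∧ q) ∨ (p ∧ r) = Jet ∨ Elm = Elm.
Equal: yes.

Elm; Elm; yes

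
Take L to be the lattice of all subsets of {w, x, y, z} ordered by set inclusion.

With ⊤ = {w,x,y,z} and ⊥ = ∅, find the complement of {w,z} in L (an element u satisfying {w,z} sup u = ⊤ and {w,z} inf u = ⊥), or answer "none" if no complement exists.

Need u with {w,z} ∨ u = {w,x,y,z} and {w,z} ∧ u = ∅.
Checking each element gives: {x,y}.

{x,y}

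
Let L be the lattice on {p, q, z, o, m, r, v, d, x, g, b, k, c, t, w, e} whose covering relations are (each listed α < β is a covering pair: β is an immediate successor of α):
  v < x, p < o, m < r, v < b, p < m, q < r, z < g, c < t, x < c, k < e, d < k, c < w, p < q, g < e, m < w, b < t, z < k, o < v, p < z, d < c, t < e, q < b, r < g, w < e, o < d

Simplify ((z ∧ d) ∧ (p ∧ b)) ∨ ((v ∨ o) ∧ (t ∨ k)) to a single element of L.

v

z ∧ d = p
p ∧ b = p
p ∧ p = p
v ∨ o = v
t ∨ k = e
v ∧ e = v
p ∨ v = v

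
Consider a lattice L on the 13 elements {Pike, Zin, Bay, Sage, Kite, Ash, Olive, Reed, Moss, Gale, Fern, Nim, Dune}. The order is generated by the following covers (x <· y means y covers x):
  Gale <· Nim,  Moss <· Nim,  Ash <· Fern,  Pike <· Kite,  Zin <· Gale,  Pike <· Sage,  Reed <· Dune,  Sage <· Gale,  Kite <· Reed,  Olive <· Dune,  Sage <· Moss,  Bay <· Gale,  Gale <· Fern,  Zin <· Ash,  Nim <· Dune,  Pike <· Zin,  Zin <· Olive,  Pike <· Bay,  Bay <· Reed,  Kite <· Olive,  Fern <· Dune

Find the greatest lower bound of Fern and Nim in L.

Common lower bounds of {Fern, Nim}: Bay, Gale, Pike, Sage, Zin.
The greatest among these is Gale.

Gale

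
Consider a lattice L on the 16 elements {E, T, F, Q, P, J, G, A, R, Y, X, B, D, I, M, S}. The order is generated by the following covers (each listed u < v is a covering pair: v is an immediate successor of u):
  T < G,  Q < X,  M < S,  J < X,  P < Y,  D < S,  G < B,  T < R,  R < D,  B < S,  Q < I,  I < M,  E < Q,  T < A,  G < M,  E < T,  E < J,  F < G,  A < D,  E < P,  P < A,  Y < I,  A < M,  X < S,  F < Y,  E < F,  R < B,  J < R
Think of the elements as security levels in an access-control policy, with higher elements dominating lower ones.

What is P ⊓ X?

Common lower bounds of {P, X}: E.
The greatest among these is E.

E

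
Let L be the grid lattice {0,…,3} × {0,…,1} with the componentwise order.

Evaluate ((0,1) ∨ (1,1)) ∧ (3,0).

(0,1) ∨ (1,1) = (1,1)
(1,1) ∧ (3,0) = (1,0)

(1,0)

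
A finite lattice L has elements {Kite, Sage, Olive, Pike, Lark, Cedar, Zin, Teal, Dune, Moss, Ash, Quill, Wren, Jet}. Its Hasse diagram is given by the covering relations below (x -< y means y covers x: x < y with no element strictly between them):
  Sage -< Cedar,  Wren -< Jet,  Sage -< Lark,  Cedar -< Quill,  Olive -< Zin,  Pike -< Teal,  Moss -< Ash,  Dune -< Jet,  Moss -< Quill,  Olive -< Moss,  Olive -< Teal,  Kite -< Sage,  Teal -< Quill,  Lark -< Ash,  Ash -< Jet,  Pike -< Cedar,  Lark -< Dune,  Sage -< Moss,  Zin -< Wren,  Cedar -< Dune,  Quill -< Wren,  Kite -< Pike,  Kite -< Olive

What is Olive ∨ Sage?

Common upper bounds of {Olive, Sage}: Ash, Jet, Moss, Quill, Wren.
The least among these is Moss.

Moss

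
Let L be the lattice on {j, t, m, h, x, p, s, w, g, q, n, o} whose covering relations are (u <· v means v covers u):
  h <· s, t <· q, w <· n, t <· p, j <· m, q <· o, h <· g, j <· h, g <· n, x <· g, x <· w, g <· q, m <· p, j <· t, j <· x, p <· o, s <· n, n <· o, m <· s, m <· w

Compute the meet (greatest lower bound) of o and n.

Common lower bounds of {o, n}: g, h, j, m, n, s, w, x.
The greatest among these is n.

n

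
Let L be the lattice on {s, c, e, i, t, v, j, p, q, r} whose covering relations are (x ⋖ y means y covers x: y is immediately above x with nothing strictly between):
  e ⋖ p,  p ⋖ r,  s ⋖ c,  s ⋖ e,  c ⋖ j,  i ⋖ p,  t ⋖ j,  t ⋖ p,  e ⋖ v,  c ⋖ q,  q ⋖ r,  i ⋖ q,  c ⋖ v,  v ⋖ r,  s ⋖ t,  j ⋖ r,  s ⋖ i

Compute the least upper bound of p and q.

Common upper bounds of {p, q}: r.
The least among these is r.

r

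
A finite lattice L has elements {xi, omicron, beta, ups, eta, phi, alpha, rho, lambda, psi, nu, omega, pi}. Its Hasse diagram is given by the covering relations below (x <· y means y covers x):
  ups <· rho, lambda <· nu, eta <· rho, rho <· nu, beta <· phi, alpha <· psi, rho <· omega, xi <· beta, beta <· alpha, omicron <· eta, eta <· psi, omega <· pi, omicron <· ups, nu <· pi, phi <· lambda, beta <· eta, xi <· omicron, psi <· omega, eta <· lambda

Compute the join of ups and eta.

Common upper bounds of {ups, eta}: nu, omega, pi, rho.
The least among these is rho.

rho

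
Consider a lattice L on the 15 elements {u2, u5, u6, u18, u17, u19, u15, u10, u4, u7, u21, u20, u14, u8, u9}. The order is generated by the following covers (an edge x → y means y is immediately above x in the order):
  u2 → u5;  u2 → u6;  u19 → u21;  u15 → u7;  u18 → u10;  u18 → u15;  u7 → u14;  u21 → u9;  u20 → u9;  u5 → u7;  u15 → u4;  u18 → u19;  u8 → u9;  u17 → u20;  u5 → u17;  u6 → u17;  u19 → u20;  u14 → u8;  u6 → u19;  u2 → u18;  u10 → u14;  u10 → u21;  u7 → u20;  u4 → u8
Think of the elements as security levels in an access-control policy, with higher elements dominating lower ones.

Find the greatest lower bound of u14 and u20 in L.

u7

Common lower bounds of {u14, u20}: u15, u18, u2, u5, u7.
The greatest among these is u7.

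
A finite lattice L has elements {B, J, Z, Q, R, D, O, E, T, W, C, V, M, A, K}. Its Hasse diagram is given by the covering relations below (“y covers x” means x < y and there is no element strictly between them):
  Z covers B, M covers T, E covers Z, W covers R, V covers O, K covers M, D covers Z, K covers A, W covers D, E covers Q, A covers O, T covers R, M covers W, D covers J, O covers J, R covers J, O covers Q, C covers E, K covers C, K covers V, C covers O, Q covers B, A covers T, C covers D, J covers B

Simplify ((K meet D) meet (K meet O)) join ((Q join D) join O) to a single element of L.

K ∧ D = D
K ∧ O = O
D ∧ O = J
Q ∨ D = C
C ∨ O = C
J ∨ C = C

C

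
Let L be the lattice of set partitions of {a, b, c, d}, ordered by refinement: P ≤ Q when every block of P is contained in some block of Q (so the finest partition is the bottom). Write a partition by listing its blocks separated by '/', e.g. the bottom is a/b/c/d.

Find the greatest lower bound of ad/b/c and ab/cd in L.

a/b/c/d

Common lower bounds of {ad/b/c, ab/cd}: a/b/c/d.
The greatest among these is a/b/c/d.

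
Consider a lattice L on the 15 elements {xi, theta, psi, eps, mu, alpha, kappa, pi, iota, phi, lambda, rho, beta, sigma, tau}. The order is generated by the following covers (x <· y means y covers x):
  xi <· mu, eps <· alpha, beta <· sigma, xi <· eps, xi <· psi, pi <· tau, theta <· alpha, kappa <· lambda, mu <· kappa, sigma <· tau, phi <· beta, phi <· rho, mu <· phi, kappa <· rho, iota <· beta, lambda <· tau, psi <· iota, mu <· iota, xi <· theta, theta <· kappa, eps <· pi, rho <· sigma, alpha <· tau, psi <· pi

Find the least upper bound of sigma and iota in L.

sigma

Common upper bounds of {sigma, iota}: sigma, tau.
The least among these is sigma.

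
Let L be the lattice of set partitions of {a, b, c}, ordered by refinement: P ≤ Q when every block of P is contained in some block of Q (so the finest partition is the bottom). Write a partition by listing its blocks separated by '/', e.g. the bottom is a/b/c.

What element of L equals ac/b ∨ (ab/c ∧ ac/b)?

ab/c ∧ ac/b = a/b/c
ac/b ∨ a/b/c = ac/b

ac/b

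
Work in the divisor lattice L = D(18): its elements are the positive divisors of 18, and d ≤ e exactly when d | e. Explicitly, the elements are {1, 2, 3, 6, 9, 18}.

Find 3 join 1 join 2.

6

In the divisibility order, the join is the least common multiple: lcm(3, 1, 2) = 6.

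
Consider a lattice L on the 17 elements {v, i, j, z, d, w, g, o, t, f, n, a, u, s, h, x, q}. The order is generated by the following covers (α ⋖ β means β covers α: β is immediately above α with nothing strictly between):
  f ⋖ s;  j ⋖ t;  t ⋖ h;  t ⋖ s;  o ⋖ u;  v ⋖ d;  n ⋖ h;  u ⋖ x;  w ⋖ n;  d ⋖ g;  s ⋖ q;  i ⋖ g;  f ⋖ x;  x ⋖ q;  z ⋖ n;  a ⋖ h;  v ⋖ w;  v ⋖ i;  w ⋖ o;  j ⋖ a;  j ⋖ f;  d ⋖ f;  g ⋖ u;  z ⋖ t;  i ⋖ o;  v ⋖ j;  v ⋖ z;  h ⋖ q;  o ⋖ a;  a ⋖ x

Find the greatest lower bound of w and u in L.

w

Common lower bounds of {w, u}: v, w.
The greatest among these is w.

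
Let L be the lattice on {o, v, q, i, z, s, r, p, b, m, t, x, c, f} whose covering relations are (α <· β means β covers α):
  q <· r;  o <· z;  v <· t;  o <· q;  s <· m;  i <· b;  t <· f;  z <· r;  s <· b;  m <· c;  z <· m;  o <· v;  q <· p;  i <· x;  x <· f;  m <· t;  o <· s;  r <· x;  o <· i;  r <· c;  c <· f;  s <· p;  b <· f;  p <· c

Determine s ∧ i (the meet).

o

Common lower bounds of {s, i}: o.
The greatest among these is o.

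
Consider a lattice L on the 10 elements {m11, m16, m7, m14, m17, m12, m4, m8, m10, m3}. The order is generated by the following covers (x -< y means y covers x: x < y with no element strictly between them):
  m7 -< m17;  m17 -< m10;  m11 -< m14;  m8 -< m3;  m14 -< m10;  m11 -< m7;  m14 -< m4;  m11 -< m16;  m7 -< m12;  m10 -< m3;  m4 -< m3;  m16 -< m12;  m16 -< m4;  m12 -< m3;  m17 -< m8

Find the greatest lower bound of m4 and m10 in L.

m14

Common lower bounds of {m4, m10}: m11, m14.
The greatest among these is m14.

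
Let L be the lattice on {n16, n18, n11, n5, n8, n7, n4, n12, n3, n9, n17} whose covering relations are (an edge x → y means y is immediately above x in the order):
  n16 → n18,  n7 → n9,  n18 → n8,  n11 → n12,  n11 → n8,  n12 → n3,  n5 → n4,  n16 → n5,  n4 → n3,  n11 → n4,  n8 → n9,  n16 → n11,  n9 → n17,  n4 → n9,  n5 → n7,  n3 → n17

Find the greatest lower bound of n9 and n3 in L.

n4

Common lower bounds of {n9, n3}: n11, n16, n4, n5.
The greatest among these is n4.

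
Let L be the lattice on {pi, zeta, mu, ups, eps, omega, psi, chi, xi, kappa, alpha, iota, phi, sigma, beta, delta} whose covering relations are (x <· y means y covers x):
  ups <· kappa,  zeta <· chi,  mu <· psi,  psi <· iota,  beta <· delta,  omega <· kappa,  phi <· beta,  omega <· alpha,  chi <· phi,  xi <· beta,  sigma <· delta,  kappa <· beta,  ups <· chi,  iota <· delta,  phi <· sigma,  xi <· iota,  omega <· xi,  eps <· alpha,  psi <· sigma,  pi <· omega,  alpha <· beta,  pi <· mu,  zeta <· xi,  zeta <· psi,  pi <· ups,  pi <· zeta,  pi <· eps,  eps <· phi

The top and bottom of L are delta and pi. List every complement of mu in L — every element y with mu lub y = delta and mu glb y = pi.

alpha, beta, kappa

Need y with mu ∨ y = delta and mu ∧ y = pi.
Checking each element gives: alpha, beta, kappa.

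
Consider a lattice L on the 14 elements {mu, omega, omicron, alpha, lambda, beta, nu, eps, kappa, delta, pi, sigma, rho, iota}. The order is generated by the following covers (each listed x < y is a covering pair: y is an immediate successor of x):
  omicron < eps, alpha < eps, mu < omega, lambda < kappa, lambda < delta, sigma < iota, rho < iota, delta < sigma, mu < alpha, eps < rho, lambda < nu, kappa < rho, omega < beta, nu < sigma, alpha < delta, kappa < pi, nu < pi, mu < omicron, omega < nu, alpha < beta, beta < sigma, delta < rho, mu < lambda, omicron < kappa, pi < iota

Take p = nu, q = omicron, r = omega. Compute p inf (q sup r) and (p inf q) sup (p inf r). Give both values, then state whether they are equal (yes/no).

q sup r = pi, so p inf (q sup r) = nu inf pi = nu.
p inf q = mu and p inf r = omega, so (p inf q) sup (p inf r) = mu sup omega = omega.
Equal: no.

nu; omega; no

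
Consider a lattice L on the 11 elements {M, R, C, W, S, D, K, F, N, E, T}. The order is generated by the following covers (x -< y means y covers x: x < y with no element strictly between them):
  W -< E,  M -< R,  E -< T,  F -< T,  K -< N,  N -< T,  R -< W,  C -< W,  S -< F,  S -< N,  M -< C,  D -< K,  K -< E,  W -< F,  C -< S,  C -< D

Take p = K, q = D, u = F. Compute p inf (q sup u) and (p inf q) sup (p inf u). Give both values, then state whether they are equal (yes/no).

K; D; no

q sup u = T, so p inf (q sup u) = K inf T = K.
p inf q = D and p inf u = C, so (p inf q) sup (p inf u) = D sup C = D.
Equal: no.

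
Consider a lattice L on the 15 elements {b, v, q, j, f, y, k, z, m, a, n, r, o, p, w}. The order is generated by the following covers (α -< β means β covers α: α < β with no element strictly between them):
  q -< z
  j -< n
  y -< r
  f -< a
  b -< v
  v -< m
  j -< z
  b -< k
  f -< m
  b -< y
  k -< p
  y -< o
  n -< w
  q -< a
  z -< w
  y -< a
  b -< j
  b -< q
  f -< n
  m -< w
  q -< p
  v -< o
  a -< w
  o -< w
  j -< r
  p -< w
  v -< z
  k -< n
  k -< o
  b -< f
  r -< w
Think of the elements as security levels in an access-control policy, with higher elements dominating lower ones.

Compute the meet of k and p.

Common lower bounds of {k, p}: b, k.
The greatest among these is k.

k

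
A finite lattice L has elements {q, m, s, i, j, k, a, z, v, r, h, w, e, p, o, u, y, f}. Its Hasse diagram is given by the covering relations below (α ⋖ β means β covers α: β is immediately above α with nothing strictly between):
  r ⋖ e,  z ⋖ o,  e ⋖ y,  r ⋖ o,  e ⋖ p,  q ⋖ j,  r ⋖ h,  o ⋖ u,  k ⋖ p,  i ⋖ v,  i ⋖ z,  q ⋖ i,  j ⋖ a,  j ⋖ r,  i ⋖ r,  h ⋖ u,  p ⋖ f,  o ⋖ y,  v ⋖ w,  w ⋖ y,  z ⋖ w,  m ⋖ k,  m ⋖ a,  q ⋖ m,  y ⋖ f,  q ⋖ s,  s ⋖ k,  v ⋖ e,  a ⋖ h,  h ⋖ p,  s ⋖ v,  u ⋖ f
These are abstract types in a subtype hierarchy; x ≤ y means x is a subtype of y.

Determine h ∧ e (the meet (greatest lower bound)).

Common lower bounds of {h, e}: i, j, q, r.
The greatest among these is r.

r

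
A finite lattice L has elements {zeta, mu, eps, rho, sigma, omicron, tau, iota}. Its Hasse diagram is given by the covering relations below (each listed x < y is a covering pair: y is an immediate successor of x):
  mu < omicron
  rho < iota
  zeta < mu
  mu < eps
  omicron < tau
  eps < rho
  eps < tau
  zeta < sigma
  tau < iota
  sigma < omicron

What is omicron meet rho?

Common lower bounds of {omicron, rho}: mu, zeta.
The greatest among these is mu.

mu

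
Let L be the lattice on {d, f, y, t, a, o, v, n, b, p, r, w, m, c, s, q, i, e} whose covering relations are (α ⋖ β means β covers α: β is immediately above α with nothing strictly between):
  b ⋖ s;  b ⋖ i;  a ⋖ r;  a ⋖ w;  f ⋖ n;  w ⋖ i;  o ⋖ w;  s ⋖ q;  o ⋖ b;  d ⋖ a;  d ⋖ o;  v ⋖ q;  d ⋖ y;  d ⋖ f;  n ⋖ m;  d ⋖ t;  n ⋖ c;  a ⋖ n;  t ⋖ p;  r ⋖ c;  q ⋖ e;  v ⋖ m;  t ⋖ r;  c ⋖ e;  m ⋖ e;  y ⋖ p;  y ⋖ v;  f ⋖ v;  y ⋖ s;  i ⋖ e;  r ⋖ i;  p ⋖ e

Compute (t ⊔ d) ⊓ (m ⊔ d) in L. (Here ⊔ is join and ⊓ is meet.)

t ∨ d = t
m ∨ d = m
t ∧ m = d

d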